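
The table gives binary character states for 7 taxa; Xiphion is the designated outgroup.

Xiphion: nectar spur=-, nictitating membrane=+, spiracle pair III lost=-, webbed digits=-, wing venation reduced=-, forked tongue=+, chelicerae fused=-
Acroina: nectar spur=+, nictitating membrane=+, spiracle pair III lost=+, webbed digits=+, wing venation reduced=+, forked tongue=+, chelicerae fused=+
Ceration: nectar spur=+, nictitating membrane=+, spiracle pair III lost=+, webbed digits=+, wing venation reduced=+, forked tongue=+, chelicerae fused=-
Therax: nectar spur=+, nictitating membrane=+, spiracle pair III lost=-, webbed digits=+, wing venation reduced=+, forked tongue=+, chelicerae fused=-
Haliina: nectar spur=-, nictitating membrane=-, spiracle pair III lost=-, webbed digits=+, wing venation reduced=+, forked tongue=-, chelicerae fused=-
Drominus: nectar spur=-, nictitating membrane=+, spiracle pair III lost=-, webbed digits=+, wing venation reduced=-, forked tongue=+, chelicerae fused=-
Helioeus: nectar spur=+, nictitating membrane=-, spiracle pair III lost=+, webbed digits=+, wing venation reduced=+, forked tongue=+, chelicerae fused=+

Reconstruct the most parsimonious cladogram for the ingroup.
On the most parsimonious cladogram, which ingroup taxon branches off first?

Drominus

Character polarity is set by the outgroup: the derived state is whichever differs from the outgroup's state, so for nictitating membrane, forked tongue the derived state is '-', and for the remaining characters it is '+'.
nectar spur (derived state '+') is shared by Acroina, Ceration, Helioeus, and Therax — a synapomorphy uniting that clade.
nictitating membrane (state '-') occurs in Haliina and Helioeus but conflicts with the nesting implied by the other characters — most parsimoniously interpreted as homoplasy.
spiracle pair III lost: derived state '+' in Acroina, Ceration, and Helioeus only — synapomorphy for {Acroina, Ceration, Helioeus}.
All ingroup taxa share the derived state '+' for webbed digits; it defines the ingroup but does not resolve relationships within it.
wing venation reduced: derived state '+' in Acroina, Ceration, Haliina, Helioeus, and Therax only — synapomorphy for {Acroina, Ceration, Haliina, Helioeus, Therax}.
forked tongue (derived state '-') is unique to Haliina (autapomorphy; uninformative for grouping).
chelicerae fused: derived state '+' in Acroina and Helioeus only — synapomorphy for {Acroina, Helioeus}.
Most parsimonious ingroup topology: (((((Acroina,Helioeus),Ceration),Therax),Haliina),Drominus).
Drominus is sister to the clade containing all other ingroup taxa, so it is the earliest-diverging (most basal) ingroup lineage.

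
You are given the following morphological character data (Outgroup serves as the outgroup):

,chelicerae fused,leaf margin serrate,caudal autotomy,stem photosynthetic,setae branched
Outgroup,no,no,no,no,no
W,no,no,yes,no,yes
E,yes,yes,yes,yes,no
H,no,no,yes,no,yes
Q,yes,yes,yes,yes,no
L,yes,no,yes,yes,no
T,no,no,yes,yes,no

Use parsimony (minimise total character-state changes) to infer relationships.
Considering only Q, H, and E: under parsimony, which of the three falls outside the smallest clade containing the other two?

The outgroup has state 'no' for every character, so 'yes' is the derived state throughout.
Only E, L, and Q show the derived state 'yes' for chelicerae fused, supporting them as a clade.
leaf margin serrate: derived state 'yes' in E and Q only — synapomorphy for {E, Q}.
All ingroup taxa share the derived state 'yes' for caudal autotomy; it defines the ingroup but does not resolve relationships within it.
stem photosynthetic: derived state 'yes' in E, L, Q, and T only — synapomorphy for {E, L, Q, T}.
setae branched (derived state 'yes') is shared by H and W — a synapomorphy uniting that clade.
Most parsimonious ingroup topology: ((W,H),(((E,Q),L),T)).
Q and E share a more recent common ancestor with each other than either does with H, so H is the least closely related of the three.

H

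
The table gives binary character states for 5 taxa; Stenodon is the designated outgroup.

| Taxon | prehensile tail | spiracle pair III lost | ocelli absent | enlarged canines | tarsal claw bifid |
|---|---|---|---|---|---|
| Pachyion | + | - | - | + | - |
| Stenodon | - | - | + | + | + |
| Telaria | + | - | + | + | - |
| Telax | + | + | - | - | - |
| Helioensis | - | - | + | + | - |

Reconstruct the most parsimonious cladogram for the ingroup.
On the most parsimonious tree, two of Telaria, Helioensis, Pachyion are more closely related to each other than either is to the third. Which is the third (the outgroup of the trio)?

Helioensis

Character polarity is set by the outgroup: the derived state is whichever differs from the outgroup's state, so for ocelli absent, enlarged canines, tarsal claw bifid the derived state is '-', and for the remaining characters it is '+'.
prehensile tail (derived state '+') is shared by Pachyion, Telaria, and Telax — a synapomorphy uniting that clade.
spiracle pair III lost: derived state '+' in Telax only — an autapomorphy, so it tells us nothing about relationships among taxa.
ocelli absent: derived state '-' in Pachyion and Telax only — synapomorphy for {Pachyion, Telax}.
enlarged canines: derived state '-' in Telax only — an autapomorphy, so it tells us nothing about relationships among taxa.
All ingroup taxa share the derived state '-' for tarsal claw bifid; it defines the ingroup but does not resolve relationships within it.
Most parsimonious ingroup topology: ((Telaria,(Telax,Pachyion)),Helioensis).
Telaria and Pachyion share a more recent common ancestor with each other than either does with Helioensis, so Helioensis is the least closely related of the three.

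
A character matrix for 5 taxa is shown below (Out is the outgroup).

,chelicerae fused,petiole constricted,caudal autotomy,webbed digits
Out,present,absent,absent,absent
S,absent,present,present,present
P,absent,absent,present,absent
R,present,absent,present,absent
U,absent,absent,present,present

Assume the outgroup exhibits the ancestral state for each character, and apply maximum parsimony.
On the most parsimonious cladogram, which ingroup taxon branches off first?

R

Character polarity is set by the outgroup: the derived state is whichever differs from the outgroup's state, so for chelicerae fused the derived state is 'absent', and for the remaining characters it is 'present'.
chelicerae fused (derived state 'absent') is shared by P, S, and U — a synapomorphy uniting that clade.
petiole constricted: derived state 'present' in S only — an autapomorphy, so it tells us nothing about relationships among taxa.
All ingroup taxa share the derived state 'present' for caudal autotomy; it defines the ingroup but does not resolve relationships within it.
webbed digits: derived state 'present' in S and U only — synapomorphy for {S, U}.
Most parsimonious ingroup topology: (((S,U),P),R).
R is sister to the clade containing all other ingroup taxa, so it is the earliest-diverging (most basal) ingroup lineage.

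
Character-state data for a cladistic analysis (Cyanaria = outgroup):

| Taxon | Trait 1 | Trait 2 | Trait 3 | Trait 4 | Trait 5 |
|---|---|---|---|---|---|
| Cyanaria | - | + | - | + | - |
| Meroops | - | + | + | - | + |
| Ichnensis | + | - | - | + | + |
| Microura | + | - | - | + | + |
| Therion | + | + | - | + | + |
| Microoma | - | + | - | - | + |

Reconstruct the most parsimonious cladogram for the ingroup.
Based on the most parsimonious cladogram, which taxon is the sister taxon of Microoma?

Meroops

Character polarity is set by the outgroup: the derived state is whichever differs from the outgroup's state, so for Trait 2, Trait 4 the derived state is '-', and for the remaining characters it is '+'.
Trait 1: derived state '+' in Ichnensis, Microura, and Therion only — synapomorphy for {Ichnensis, Microura, Therion}.
Trait 2: derived state '-' in Ichnensis and Microura only — synapomorphy for {Ichnensis, Microura}.
Trait 3 (derived state '+') is unique to Meroops (autapomorphy; uninformative for grouping).
Trait 4 (derived state '-') is shared by Meroops and Microoma — a synapomorphy uniting that clade.
All ingroup taxa share the derived state '+' for Trait 5; it defines the ingroup but does not resolve relationships within it.
Most parsimonious ingroup topology: ((Therion,(Ichnensis,Microura)),(Meroops,Microoma)).
Microoma and Meroops form a cherry on this tree, so they are sister taxa.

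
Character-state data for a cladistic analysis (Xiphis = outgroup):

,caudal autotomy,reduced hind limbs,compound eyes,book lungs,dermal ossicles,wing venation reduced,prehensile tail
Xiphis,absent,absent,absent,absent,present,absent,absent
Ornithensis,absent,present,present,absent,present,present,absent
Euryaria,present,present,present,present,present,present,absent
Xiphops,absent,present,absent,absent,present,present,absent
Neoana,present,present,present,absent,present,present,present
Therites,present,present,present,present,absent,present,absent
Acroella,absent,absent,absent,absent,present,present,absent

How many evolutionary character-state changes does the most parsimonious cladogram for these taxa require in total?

Character polarity is set by the outgroup: the derived state is whichever differs from the outgroup's state, so for dermal ossicles the derived state is 'absent', and for the remaining characters it is 'present'.
caudal autotomy: derived state 'present' in Euryaria, Neoana, and Therites only — synapomorphy for {Euryaria, Neoana, Therites}.
reduced hind limbs: derived state 'present' in Euryaria, Neoana, Ornithensis, Therites, and Xiphops only — synapomorphy for {Euryaria, Neoana, Ornithensis, Therites, Xiphops}.
compound eyes (derived state 'present') is shared by Euryaria, Neoana, Ornithensis, and Therites — a synapomorphy uniting that clade.
Only Euryaria and Therites show the derived state 'present' for book lungs, supporting them as a clade.
dermal ossicles: derived state 'absent' in Therites only — an autapomorphy, so it tells us nothing about relationships among taxa.
All ingroup taxa share the derived state 'present' for wing venation reduced; it defines the ingroup but does not resolve relationships within it.
prehensile tail: derived state 'present' in Neoana only — an autapomorphy, so it tells us nothing about relationships among taxa.
Most parsimonious ingroup topology: (((((Therites,Euryaria),Neoana),Ornithensis),Xiphops),Acroella).
Changes per character on this tree: caudal autotomy: 1; reduced hind limbs: 1; compound eyes: 1; book lungs: 1; dermal ossicles: 1; wing venation reduced: 1; prehensile tail: 1.
Total = 7.

7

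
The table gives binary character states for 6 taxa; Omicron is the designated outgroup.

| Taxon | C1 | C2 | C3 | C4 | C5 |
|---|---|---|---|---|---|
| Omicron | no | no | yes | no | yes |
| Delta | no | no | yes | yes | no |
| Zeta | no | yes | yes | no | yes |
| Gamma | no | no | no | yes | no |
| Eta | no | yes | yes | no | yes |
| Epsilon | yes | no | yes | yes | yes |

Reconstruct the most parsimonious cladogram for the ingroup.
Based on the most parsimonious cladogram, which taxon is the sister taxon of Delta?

Gamma

Character polarity is set by the outgroup: the derived state is whichever differs from the outgroup's state, so for C3, C5 the derived state is 'no', and for the remaining characters it is 'yes'.
C1 (derived state 'yes') is unique to Epsilon (autapomorphy; uninformative for grouping).
C2: derived state 'yes' in Eta and Zeta only — synapomorphy for {Eta, Zeta}.
C3 (derived state 'no') is unique to Gamma (autapomorphy; uninformative for grouping).
C4 (derived state 'yes') is shared by Delta, Epsilon, and Gamma — a synapomorphy uniting that clade.
C5 (derived state 'no') is shared by Delta and Gamma — a synapomorphy uniting that clade.
Most parsimonious ingroup topology: ((Epsilon,(Gamma,Delta)),(Eta,Zeta)).
Delta and Gamma form a cherry on this tree, so they are sister taxa.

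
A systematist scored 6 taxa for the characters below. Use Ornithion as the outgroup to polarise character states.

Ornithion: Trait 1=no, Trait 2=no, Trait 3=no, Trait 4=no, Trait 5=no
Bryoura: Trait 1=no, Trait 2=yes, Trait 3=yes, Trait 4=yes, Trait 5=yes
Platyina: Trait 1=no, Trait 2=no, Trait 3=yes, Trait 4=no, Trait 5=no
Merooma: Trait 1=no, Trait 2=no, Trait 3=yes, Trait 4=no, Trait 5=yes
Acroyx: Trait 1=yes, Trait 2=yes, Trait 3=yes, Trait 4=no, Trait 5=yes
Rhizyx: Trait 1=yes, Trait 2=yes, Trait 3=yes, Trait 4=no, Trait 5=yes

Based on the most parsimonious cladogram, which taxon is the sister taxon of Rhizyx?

Acroyx

The outgroup has state 'no' for every character, so 'yes' is the derived state throughout.
Trait 1 (derived state 'yes') is shared by Acroyx and Rhizyx — a synapomorphy uniting that clade.
Only Acroyx, Bryoura, and Rhizyx show the derived state 'yes' for Trait 2, supporting them as a clade.
Trait 3 (derived state 'yes') is shared by all ingroup taxa — unites the whole ingroup.
Trait 4 (derived state 'yes') is unique to Bryoura (autapomorphy; uninformative for grouping).
Trait 5: derived state 'yes' in Acroyx, Bryoura, Merooma, and Rhizyx only — synapomorphy for {Acroyx, Bryoura, Merooma, Rhizyx}.
Most parsimonious ingroup topology: (((Bryoura,(Acroyx,Rhizyx)),Merooma),Platyina).
Rhizyx and Acroyx form a cherry on this tree, so they are sister taxa.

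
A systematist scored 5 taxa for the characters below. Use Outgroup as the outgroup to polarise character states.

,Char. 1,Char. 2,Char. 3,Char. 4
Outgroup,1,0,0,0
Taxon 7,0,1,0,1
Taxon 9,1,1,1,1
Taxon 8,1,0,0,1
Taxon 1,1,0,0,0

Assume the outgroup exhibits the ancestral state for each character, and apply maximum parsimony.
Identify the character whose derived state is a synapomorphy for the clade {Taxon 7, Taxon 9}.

Char. 2

Character polarity is set by the outgroup: the derived state is whichever differs from the outgroup's state, so for Char. 1 the derived state is '0', and for the remaining characters it is '1'.
Char. 1: derived state '0' in Taxon 7 only — an autapomorphy, so it tells us nothing about relationships among taxa.
Only Taxon 7 and Taxon 9 show the derived state '1' for Char. 2, supporting them as a clade.
Char. 3: derived state '1' in Taxon 9 only — an autapomorphy, so it tells us nothing about relationships among taxa.
Char. 4: derived state '1' in Taxon 7, Taxon 8, and Taxon 9 only — synapomorphy for {Taxon 7, Taxon 8, Taxon 9}.
Most parsimonious ingroup topology: (((Taxon 7,Taxon 9),Taxon 8),Taxon 1).
The clade {Taxon 7, Taxon 9} is supported by Char. 2: its derived state '1' occurs in exactly those taxa and in no other taxon (including the outgroup).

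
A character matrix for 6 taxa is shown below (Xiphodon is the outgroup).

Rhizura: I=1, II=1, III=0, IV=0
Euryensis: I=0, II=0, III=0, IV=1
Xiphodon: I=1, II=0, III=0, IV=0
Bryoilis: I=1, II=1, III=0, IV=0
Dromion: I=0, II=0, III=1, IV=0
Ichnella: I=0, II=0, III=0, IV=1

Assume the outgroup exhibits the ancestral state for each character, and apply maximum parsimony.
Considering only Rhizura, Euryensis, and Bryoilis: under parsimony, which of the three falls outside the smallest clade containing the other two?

Euryensis

Character polarity is set by the outgroup: the derived state is whichever differs from the outgroup's state, so for I the derived state is '0', and for the remaining characters it is '1'.
I (derived state '0') is shared by Dromion, Euryensis, and Ichnella — a synapomorphy uniting that clade.
II: derived state '1' in Bryoilis and Rhizura only — synapomorphy for {Bryoilis, Rhizura}.
III (derived state '1') is unique to Dromion (autapomorphy; uninformative for grouping).
IV: derived state '1' in Euryensis and Ichnella only — synapomorphy for {Euryensis, Ichnella}.
Most parsimonious ingroup topology: (((Ichnella,Euryensis),Dromion),(Rhizura,Bryoilis)).
Bryoilis and Rhizura share a more recent common ancestor with each other than either does with Euryensis, so Euryensis is the least closely related of the three.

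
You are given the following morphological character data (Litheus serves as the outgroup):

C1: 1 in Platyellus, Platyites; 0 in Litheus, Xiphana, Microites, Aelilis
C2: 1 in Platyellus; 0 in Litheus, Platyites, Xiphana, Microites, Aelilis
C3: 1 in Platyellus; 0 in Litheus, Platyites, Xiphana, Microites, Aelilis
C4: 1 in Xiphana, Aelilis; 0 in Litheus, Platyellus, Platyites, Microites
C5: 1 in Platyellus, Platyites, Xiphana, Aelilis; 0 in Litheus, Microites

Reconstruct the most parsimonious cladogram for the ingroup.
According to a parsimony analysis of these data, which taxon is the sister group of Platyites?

The outgroup has state '0' for every character, so '1' is the derived state throughout.
C1 (derived state '1') is shared by Platyellus and Platyites — a synapomorphy uniting that clade.
C2 (derived state '1') is unique to Platyellus (autapomorphy; uninformative for grouping).
C3 (derived state '1') is unique to Platyellus (autapomorphy; uninformative for grouping).
C4 (derived state '1') is shared by Aelilis and Xiphana — a synapomorphy uniting that clade.
C5: derived state '1' in Aelilis, Platyellus, Platyites, and Xiphana only — synapomorphy for {Aelilis, Platyellus, Platyites, Xiphana}.
Most parsimonious ingroup topology: (((Platyellus,Platyites),(Xiphana,Aelilis)),Microites).
Platyites and Platyellus form a cherry on this tree, so they are sister taxa.

Platyellus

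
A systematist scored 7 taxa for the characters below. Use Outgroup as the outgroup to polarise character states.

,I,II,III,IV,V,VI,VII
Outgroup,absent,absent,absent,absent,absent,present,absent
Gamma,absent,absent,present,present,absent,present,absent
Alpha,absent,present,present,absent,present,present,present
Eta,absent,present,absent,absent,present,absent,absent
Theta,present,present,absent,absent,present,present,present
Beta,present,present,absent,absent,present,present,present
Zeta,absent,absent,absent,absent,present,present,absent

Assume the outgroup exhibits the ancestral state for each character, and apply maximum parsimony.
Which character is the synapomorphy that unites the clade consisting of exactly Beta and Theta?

Character polarity is set by the outgroup: the derived state is whichever differs from the outgroup's state, so for VI the derived state is 'absent', and for the remaining characters it is 'present'.
I (derived state 'present') is shared by Beta and Theta — a synapomorphy uniting that clade.
II (derived state 'present') is shared by Alpha, Beta, Eta, and Theta — a synapomorphy uniting that clade.
III (state 'present') occurs in Alpha and Gamma but conflicts with the nesting implied by the other characters — most parsimoniously interpreted as homoplasy.
IV (derived state 'present') is unique to Gamma (autapomorphy; uninformative for grouping).
V (derived state 'present') is shared by Alpha, Beta, Eta, Theta, and Zeta — a synapomorphy uniting that clade.
VI: derived state 'absent' in Eta only — an autapomorphy, so it tells us nothing about relationships among taxa.
Only Alpha, Beta, and Theta show the derived state 'present' for VII, supporting them as a clade.
Most parsimonious ingroup topology: (Gamma,(((Alpha,(Theta,Beta)),Eta),Zeta)).
The clade {Beta, Theta} is supported by I: its derived state 'present' occurs in exactly those taxa and in no other taxon (including the outgroup).

I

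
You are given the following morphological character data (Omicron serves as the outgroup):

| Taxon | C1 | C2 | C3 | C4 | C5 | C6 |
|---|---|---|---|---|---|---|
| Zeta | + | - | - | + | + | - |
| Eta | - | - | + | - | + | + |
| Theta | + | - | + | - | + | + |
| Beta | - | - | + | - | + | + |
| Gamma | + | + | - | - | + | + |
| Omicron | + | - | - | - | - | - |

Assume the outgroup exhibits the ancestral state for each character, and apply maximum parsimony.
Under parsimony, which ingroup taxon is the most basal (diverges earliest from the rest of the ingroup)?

Character polarity is set by the outgroup: the derived state is whichever differs from the outgroup's state, so for C1 the derived state is '-', and for the remaining characters it is '+'.
C1: derived state '-' in Beta and Eta only — synapomorphy for {Beta, Eta}.
C2 (derived state '+') is unique to Gamma (autapomorphy; uninformative for grouping).
C3 (derived state '+') is shared by Beta, Eta, and Theta — a synapomorphy uniting that clade.
C4: derived state '+' in Zeta only — an autapomorphy, so it tells us nothing about relationships among taxa.
C5 (derived state '+') is shared by all ingroup taxa — unites the whole ingroup.
C6: derived state '+' in Beta, Eta, Gamma, and Theta only — synapomorphy for {Beta, Eta, Gamma, Theta}.
Most parsimonious ingroup topology: ((Gamma,((Beta,Eta),Theta)),Zeta).
Zeta is sister to the clade containing all other ingroup taxa, so it is the earliest-diverging (most basal) ingroup lineage.

Zeta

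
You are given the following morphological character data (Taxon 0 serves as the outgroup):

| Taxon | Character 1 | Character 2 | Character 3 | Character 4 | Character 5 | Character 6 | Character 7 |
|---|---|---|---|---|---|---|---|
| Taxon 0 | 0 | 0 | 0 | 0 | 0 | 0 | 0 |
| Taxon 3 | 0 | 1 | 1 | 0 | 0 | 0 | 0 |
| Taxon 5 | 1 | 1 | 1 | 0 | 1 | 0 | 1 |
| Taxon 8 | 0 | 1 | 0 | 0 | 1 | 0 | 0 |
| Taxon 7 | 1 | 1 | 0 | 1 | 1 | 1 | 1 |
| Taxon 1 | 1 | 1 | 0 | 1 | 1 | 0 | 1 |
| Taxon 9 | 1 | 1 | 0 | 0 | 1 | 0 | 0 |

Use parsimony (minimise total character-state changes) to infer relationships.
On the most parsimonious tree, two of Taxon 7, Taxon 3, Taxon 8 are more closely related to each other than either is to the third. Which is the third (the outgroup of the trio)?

Taxon 3

The outgroup has state '0' for every character, so '1' is the derived state throughout.
Only Taxon 1, Taxon 5, Taxon 7, and Taxon 9 show the derived state '1' for Character 1, supporting them as a clade.
All ingroup taxa share the derived state '1' for Character 2; it defines the ingroup but does not resolve relationships within it.
Character 3 (state '1') occurs in Taxon 3 and Taxon 5 but conflicts with the nesting implied by the other characters — most parsimoniously interpreted as homoplasy.
Character 4: derived state '1' in Taxon 1 and Taxon 7 only — synapomorphy for {Taxon 1, Taxon 7}.
Character 5 (derived state '1') is shared by Taxon 1, Taxon 5, Taxon 7, Taxon 8, and Taxon 9 — a synapomorphy uniting that clade.
Character 6: derived state '1' in Taxon 7 only — an autapomorphy, so it tells us nothing about relationships among taxa.
Character 7 (derived state '1') is shared by Taxon 1, Taxon 5, and Taxon 7 — a synapomorphy uniting that clade.
Most parsimonious ingroup topology: (Taxon 3,(((Taxon 5,(Taxon 7,Taxon 1)),Taxon 9),Taxon 8)).
Taxon 7 and Taxon 8 share a more recent common ancestor with each other than either does with Taxon 3, so Taxon 3 is the least closely related of the three.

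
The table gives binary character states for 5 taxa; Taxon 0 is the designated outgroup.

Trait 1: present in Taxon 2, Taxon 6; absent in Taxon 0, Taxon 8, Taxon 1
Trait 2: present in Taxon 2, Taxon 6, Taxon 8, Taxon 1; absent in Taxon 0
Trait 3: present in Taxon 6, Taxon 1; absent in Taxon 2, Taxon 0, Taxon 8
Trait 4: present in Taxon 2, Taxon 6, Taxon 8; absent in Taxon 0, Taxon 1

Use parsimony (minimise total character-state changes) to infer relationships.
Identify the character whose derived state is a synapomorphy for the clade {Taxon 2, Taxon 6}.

The outgroup has state 'absent' for every character, so 'present' is the derived state throughout.
Trait 1 (derived state 'present') is shared by Taxon 2 and Taxon 6 — a synapomorphy uniting that clade.
Trait 2 (derived state 'present') is shared by all ingroup taxa — unites the whole ingroup.
Trait 3 (state 'present') occurs in Taxon 1 and Taxon 6 but conflicts with the nesting implied by the other characters — most parsimoniously interpreted as homoplasy.
Only Taxon 2, Taxon 6, and Taxon 8 show the derived state 'present' for Trait 4, supporting them as a clade.
Most parsimonious ingroup topology: (((Taxon 6,Taxon 2),Taxon 8),Taxon 1).
The clade {Taxon 2, Taxon 6} is supported by Trait 1: its derived state 'present' occurs in exactly those taxa and in no other taxon (including the outgroup).

Trait 1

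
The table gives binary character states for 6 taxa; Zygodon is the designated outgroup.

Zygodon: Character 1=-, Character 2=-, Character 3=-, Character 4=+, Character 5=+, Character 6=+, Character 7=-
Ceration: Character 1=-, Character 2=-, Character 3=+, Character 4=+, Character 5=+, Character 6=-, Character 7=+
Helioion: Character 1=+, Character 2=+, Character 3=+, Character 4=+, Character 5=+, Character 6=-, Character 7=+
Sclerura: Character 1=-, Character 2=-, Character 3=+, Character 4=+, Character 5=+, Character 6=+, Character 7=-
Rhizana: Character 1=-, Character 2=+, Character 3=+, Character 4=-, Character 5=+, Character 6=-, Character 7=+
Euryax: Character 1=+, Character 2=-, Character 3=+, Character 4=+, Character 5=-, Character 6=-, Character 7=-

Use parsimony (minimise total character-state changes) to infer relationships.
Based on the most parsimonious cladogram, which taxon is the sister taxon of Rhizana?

Helioion

Character polarity is set by the outgroup: the derived state is whichever differs from the outgroup's state, so for Character 4, Character 5, Character 6 the derived state is '-', and for the remaining characters it is '+'.
Character 1 groups Euryax and Helioion, which is incompatible with the clades supported by the remaining characters; treating it as convergent (homoplasy) costs fewer steps than any alternative tree.
Character 2 (derived state '+') is shared by Helioion and Rhizana — a synapomorphy uniting that clade.
All ingroup taxa share the derived state '+' for Character 3; it defines the ingroup but does not resolve relationships within it.
Character 4 (derived state '-') is unique to Rhizana (autapomorphy; uninformative for grouping).
Character 5: derived state '-' in Euryax only — an autapomorphy, so it tells us nothing about relationships among taxa.
Only Ceration, Euryax, Helioion, and Rhizana show the derived state '-' for Character 6, supporting them as a clade.
Character 7: derived state '+' in Ceration, Helioion, and Rhizana only — synapomorphy for {Ceration, Helioion, Rhizana}.
Most parsimonious ingroup topology: (((Ceration,(Helioion,Rhizana)),Euryax),Sclerura).
Rhizana and Helioion form a cherry on this tree, so they are sister taxa.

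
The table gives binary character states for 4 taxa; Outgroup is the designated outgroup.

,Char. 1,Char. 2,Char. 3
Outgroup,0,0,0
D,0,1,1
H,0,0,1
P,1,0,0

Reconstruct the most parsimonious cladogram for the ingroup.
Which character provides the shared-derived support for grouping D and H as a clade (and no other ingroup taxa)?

Char. 3

The outgroup has state '0' for every character, so '1' is the derived state throughout.
Char. 1: derived state '1' in P only — an autapomorphy, so it tells us nothing about relationships among taxa.
Char. 2 (derived state '1') is unique to D (autapomorphy; uninformative for grouping).
Char. 3: derived state '1' in D and H only — synapomorphy for {D, H}.
Most parsimonious ingroup topology: ((D,H),P).
The clade {D, H} is supported by Char. 3: its derived state '1' occurs in exactly those taxa and in no other taxon (including the outgroup).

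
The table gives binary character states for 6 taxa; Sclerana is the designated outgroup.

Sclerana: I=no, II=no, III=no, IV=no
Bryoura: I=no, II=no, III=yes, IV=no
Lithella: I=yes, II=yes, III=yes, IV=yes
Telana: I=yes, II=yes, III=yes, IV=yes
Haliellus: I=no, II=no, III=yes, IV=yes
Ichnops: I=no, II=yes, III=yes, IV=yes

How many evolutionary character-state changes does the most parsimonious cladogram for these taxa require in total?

The outgroup has state 'no' for every character, so 'yes' is the derived state throughout.
Only Lithella and Telana show the derived state 'yes' for I, supporting them as a clade.
II: derived state 'yes' in Ichnops, Lithella, and Telana only — synapomorphy for {Ichnops, Lithella, Telana}.
All ingroup taxa share the derived state 'yes' for III; it defines the ingroup but does not resolve relationships within it.
IV (derived state 'yes') is shared by Haliellus, Ichnops, Lithella, and Telana — a synapomorphy uniting that clade.
Most parsimonious ingroup topology: (Bryoura,(((Lithella,Telana),Ichnops),Haliellus)).
Changes per character on this tree: I: 1; II: 1; III: 1; IV: 1.
Total = 4.

4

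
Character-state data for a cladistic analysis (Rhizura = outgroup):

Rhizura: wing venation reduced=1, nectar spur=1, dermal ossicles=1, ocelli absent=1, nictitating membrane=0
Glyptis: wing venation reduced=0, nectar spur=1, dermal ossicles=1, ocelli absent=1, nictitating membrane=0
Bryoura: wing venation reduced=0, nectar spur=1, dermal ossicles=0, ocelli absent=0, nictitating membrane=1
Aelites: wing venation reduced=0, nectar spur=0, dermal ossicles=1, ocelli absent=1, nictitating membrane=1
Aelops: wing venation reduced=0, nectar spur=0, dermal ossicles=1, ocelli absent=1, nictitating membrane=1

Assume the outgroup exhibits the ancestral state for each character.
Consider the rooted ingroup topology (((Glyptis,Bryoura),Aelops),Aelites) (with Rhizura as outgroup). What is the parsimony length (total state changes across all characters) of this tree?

Map each character onto (((Glyptis,Bryoura),Aelops),Aelites) (rooted by Rhizura) and count the minimum state changes it requires (Fitch parsimony):
wing venation reduced: 1; nectar spur: 2; dermal ossicles: 1; ocelli absent: 1; nictitating membrane: 2.
Total tree length = 7.

7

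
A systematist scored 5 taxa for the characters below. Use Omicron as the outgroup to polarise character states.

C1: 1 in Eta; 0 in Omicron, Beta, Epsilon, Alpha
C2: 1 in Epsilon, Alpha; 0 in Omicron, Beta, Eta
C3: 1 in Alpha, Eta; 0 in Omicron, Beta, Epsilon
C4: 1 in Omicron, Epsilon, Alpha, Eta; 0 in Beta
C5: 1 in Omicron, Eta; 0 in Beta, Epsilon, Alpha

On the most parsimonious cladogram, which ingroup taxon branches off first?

Character polarity is set by the outgroup: the derived state is whichever differs from the outgroup's state, so for C4, C5 the derived state is '0', and for the remaining characters it is '1'.
C1 (derived state '1') is unique to Eta (autapomorphy; uninformative for grouping).
Only Alpha and Epsilon show the derived state '1' for C2, supporting them as a clade.
C3 groups Alpha and Eta, which is incompatible with the clades supported by the remaining characters; treating it as convergent (homoplasy) costs fewer steps than any alternative tree.
C4: derived state '0' in Beta only — an autapomorphy, so it tells us nothing about relationships among taxa.
C5: derived state '0' in Alpha, Beta, and Epsilon only — synapomorphy for {Alpha, Beta, Epsilon}.
Most parsimonious ingroup topology: ((Beta,(Epsilon,Alpha)),Eta).
Eta is sister to the clade containing all other ingroup taxa, so it is the earliest-diverging (most basal) ingroup lineage.

Eta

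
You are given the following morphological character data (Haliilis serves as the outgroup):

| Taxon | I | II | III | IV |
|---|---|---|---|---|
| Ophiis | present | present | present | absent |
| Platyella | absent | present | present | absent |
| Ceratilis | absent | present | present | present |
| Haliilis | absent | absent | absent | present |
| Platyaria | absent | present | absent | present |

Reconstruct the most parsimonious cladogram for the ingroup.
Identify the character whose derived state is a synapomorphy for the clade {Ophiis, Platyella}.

Character polarity is set by the outgroup: the derived state is whichever differs from the outgroup's state, so for IV the derived state is 'absent', and for the remaining characters it is 'present'.
I (derived state 'present') is unique to Ophiis (autapomorphy; uninformative for grouping).
II (derived state 'present') is shared by all ingroup taxa — unites the whole ingroup.
III: derived state 'present' in Ceratilis, Ophiis, and Platyella only — synapomorphy for {Ceratilis, Ophiis, Platyella}.
Only Ophiis and Platyella show the derived state 'absent' for IV, supporting them as a clade.
Most parsimonious ingroup topology: (Platyaria,((Platyella,Ophiis),Ceratilis)).
The clade {Ophiis, Platyella} is supported by IV: its derived state 'absent' occurs in exactly those taxa and in no other taxon (including the outgroup).

IV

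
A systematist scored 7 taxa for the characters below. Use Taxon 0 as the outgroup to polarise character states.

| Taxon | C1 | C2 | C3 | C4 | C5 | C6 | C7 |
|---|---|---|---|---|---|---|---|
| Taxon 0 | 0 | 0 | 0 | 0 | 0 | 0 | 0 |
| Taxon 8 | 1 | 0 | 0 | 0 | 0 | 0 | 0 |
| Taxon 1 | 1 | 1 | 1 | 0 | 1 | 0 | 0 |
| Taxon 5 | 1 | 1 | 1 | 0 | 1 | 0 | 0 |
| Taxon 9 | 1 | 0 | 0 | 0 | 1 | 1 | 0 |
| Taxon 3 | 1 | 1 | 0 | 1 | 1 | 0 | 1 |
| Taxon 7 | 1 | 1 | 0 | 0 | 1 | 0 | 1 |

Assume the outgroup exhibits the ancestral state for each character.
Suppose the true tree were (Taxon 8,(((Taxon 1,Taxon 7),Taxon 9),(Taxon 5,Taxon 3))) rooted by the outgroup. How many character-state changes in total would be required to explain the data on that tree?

10

Map each character onto (Taxon 8,(((Taxon 1,Taxon 7),Taxon 9),(Taxon 5,Taxon 3))) (rooted by Taxon 0) and count the minimum state changes it requires (Fitch parsimony):
C1: 1; C2: 2; C3: 2; C4: 1; C5: 1; C6: 1; C7: 2.
Total tree length = 10.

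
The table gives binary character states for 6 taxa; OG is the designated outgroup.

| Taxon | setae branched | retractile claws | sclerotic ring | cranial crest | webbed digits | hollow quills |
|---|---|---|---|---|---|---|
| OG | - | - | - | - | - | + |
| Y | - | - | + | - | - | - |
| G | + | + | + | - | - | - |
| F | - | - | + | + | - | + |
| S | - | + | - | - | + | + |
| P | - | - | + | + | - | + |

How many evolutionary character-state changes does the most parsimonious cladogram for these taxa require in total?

7

Character polarity is set by the outgroup: the derived state is whichever differs from the outgroup's state, so for hollow quills the derived state is '-', and for the remaining characters it is '+'.
setae branched (derived state '+') is unique to G (autapomorphy; uninformative for grouping).
retractile claws (state '+') occurs in G and S but conflicts with the nesting implied by the other characters — most parsimoniously interpreted as homoplasy.
Only F, G, P, and Y show the derived state '+' for sclerotic ring, supporting them as a clade.
cranial crest: derived state '+' in F and P only — synapomorphy for {F, P}.
webbed digits (derived state '+') is unique to S (autapomorphy; uninformative for grouping).
hollow quills (derived state '-') is shared by G and Y — a synapomorphy uniting that clade.
Most parsimonious ingroup topology: (((Y,G),(F,P)),S).
Changes per character on this tree: setae branched: 1; retractile claws: 2; sclerotic ring: 1; cranial crest: 1; webbed digits: 1; hollow quills: 1.
Total = 7.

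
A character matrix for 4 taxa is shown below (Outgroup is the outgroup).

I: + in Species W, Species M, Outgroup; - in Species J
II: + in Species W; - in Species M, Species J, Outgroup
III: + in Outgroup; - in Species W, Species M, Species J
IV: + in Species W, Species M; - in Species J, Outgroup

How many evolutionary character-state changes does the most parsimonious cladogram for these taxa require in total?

4

Character polarity is set by the outgroup: the derived state is whichever differs from the outgroup's state, so for I, III the derived state is '-', and for the remaining characters it is '+'.
I (derived state '-') is unique to Species J (autapomorphy; uninformative for grouping).
II (derived state '+') is unique to Species W (autapomorphy; uninformative for grouping).
All ingroup taxa share the derived state '-' for III; it defines the ingroup but does not resolve relationships within it.
Only Species M and Species W show the derived state '+' for IV, supporting them as a clade.
Most parsimonious ingroup topology: ((Species W,Species M),Species J).
Changes per character on this tree: I: 1; II: 1; III: 1; IV: 1.
Total = 4.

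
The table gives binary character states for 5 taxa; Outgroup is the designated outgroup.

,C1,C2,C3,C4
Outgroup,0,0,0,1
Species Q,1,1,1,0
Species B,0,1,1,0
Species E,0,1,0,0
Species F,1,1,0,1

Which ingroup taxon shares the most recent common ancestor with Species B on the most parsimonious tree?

Species Q

Character polarity is set by the outgroup: the derived state is whichever differs from the outgroup's state, so for C4 the derived state is '0', and for the remaining characters it is '1'.
C1 groups Species F and Species Q, which is incompatible with the clades supported by the remaining characters; treating it as convergent (homoplasy) costs fewer steps than any alternative tree.
C2 (derived state '1') is shared by all ingroup taxa — unites the whole ingroup.
C3 (derived state '1') is shared by Species B and Species Q — a synapomorphy uniting that clade.
C4: derived state '0' in Species B, Species E, and Species Q only — synapomorphy for {Species B, Species E, Species Q}.
Most parsimonious ingroup topology: (((Species Q,Species B),Species E),Species F).
Species B and Species Q form a cherry on this tree, so they are sister taxa.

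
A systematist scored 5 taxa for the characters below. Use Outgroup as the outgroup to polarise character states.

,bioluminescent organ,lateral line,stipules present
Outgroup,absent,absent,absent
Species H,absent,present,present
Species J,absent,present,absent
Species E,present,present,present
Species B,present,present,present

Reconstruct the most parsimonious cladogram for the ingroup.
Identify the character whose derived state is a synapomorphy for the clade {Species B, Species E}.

bioluminescent organ

The outgroup has state 'absent' for every character, so 'present' is the derived state throughout.
bioluminescent organ: derived state 'present' in Species B and Species E only — synapomorphy for {Species B, Species E}.
All ingroup taxa share the derived state 'present' for lateral line; it defines the ingroup but does not resolve relationships within it.
Only Species B, Species E, and Species H show the derived state 'present' for stipules present, supporting them as a clade.
Most parsimonious ingroup topology: ((Species H,(Species E,Species B)),Species J).
The clade {Species B, Species E} is supported by bioluminescent organ: its derived state 'present' occurs in exactly those taxa and in no other taxon (including the outgroup).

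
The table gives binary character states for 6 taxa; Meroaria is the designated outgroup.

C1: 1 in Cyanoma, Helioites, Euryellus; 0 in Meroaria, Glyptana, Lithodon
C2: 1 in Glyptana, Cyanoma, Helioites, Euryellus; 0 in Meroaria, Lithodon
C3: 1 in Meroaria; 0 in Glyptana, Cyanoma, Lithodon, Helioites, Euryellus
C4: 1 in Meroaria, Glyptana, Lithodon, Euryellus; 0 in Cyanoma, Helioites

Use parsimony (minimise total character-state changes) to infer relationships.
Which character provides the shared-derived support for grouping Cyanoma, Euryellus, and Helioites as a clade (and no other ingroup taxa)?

C1

Character polarity is set by the outgroup: the derived state is whichever differs from the outgroup's state, so for C3, C4 the derived state is '0', and for the remaining characters it is '1'.
Only Cyanoma, Euryellus, and Helioites show the derived state '1' for C1, supporting them as a clade.
Only Cyanoma, Euryellus, Glyptana, and Helioites show the derived state '1' for C2, supporting them as a clade.
All ingroup taxa share the derived state '0' for C3; it defines the ingroup but does not resolve relationships within it.
Only Cyanoma and Helioites show the derived state '0' for C4, supporting them as a clade.
Most parsimonious ingroup topology: ((Glyptana,((Cyanoma,Helioites),Euryellus)),Lithodon).
The clade {Cyanoma, Euryellus, Helioites} is supported by C1: its derived state '1' occurs in exactly those taxa and in no other taxon (including the outgroup).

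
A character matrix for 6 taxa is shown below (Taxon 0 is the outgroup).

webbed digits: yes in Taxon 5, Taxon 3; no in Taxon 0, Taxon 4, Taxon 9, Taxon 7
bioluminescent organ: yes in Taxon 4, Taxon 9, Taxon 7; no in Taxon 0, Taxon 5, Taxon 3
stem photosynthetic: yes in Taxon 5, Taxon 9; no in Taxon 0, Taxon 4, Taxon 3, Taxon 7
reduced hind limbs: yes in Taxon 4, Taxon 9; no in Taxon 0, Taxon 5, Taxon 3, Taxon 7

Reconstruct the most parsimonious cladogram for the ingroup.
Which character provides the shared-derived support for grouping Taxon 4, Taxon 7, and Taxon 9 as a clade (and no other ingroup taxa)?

The outgroup has state 'no' for every character, so 'yes' is the derived state throughout.
webbed digits (derived state 'yes') is shared by Taxon 3 and Taxon 5 — a synapomorphy uniting that clade.
bioluminescent organ (derived state 'yes') is shared by Taxon 4, Taxon 7, and Taxon 9 — a synapomorphy uniting that clade.
stem photosynthetic groups Taxon 5 and Taxon 9, which is incompatible with the clades supported by the remaining characters; treating it as convergent (homoplasy) costs fewer steps than any alternative tree.
reduced hind limbs: derived state 'yes' in Taxon 4 and Taxon 9 only — synapomorphy for {Taxon 4, Taxon 9}.
Most parsimonious ingroup topology: (((Taxon 4,Taxon 9),Taxon 7),(Taxon 5,Taxon 3)).
The clade {Taxon 4, Taxon 7, Taxon 9} is supported by bioluminescent organ: its derived state 'yes' occurs in exactly those taxa and in no other taxon (including the outgroup).

bioluminescent organ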